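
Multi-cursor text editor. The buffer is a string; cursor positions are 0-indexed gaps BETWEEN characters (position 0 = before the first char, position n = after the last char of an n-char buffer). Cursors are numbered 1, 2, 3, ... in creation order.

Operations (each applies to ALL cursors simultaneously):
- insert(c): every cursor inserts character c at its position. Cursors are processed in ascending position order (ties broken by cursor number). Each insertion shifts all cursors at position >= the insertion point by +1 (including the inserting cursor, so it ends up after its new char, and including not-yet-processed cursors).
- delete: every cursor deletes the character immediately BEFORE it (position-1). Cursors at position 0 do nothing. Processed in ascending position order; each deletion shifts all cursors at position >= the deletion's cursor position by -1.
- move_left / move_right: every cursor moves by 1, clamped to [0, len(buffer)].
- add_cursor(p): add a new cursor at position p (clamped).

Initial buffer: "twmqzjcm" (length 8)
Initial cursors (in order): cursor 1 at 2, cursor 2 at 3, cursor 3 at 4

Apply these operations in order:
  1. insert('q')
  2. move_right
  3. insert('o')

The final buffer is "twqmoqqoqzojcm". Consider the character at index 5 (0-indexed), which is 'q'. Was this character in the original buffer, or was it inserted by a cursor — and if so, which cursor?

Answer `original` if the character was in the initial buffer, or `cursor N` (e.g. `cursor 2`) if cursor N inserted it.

Answer: cursor 2

Derivation:
After op 1 (insert('q')): buffer="twqmqqqzjcm" (len 11), cursors c1@3 c2@5 c3@7, authorship ..1.2.3....
After op 2 (move_right): buffer="twqmqqqzjcm" (len 11), cursors c1@4 c2@6 c3@8, authorship ..1.2.3....
After op 3 (insert('o')): buffer="twqmoqqoqzojcm" (len 14), cursors c1@5 c2@8 c3@11, authorship ..1.12.23.3...
Authorship (.=original, N=cursor N): . . 1 . 1 2 . 2 3 . 3 . . .
Index 5: author = 2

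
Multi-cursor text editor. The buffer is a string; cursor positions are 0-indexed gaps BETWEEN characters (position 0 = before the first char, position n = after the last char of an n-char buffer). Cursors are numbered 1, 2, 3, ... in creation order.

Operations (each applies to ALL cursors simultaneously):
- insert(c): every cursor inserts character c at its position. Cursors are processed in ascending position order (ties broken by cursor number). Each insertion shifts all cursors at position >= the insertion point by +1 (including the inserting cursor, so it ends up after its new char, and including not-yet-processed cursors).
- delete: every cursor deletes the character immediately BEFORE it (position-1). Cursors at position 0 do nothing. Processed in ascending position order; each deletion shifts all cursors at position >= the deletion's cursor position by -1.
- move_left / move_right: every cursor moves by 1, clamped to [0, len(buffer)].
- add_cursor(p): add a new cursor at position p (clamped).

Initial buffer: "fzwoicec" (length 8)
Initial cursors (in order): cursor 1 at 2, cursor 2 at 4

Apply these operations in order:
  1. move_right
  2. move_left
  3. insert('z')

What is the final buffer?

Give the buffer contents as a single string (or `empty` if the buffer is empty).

Answer: fzzwozicec

Derivation:
After op 1 (move_right): buffer="fzwoicec" (len 8), cursors c1@3 c2@5, authorship ........
After op 2 (move_left): buffer="fzwoicec" (len 8), cursors c1@2 c2@4, authorship ........
After op 3 (insert('z')): buffer="fzzwozicec" (len 10), cursors c1@3 c2@6, authorship ..1..2....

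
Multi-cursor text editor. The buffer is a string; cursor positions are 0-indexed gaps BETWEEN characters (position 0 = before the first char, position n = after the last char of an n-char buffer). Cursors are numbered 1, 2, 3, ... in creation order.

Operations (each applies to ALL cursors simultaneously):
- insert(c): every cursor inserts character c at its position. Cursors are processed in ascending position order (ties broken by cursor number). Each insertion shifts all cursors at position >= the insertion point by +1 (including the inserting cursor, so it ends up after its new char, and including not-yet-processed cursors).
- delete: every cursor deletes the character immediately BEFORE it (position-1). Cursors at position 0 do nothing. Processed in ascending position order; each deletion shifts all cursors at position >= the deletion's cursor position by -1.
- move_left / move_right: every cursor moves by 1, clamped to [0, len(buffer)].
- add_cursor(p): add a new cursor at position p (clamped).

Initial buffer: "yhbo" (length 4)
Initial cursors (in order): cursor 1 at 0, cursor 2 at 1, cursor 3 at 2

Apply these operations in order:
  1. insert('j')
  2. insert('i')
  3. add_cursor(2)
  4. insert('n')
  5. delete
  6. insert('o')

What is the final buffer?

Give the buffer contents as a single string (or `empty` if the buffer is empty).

After op 1 (insert('j')): buffer="jyjhjbo" (len 7), cursors c1@1 c2@3 c3@5, authorship 1.2.3..
After op 2 (insert('i')): buffer="jiyjihjibo" (len 10), cursors c1@2 c2@5 c3@8, authorship 11.22.33..
After op 3 (add_cursor(2)): buffer="jiyjihjibo" (len 10), cursors c1@2 c4@2 c2@5 c3@8, authorship 11.22.33..
After op 4 (insert('n')): buffer="jinnyjinhjinbo" (len 14), cursors c1@4 c4@4 c2@8 c3@12, authorship 1114.222.333..
After op 5 (delete): buffer="jiyjihjibo" (len 10), cursors c1@2 c4@2 c2@5 c3@8, authorship 11.22.33..
After op 6 (insert('o')): buffer="jiooyjiohjiobo" (len 14), cursors c1@4 c4@4 c2@8 c3@12, authorship 1114.222.333..

Answer: jiooyjiohjiobo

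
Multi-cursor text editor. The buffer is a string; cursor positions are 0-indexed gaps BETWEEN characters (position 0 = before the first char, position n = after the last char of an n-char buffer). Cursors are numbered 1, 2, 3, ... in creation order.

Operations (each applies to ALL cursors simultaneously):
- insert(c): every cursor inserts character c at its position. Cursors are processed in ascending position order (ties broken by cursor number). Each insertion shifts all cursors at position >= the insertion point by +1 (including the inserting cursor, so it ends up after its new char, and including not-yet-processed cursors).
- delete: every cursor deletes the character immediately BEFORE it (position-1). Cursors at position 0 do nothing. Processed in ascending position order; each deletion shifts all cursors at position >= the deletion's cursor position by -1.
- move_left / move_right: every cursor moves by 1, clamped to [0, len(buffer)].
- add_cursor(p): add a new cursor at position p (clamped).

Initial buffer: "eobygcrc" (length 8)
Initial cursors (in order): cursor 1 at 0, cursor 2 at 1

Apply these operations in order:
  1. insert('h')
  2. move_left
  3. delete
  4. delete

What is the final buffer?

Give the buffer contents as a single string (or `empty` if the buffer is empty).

After op 1 (insert('h')): buffer="hehobygcrc" (len 10), cursors c1@1 c2@3, authorship 1.2.......
After op 2 (move_left): buffer="hehobygcrc" (len 10), cursors c1@0 c2@2, authorship 1.2.......
After op 3 (delete): buffer="hhobygcrc" (len 9), cursors c1@0 c2@1, authorship 12.......
After op 4 (delete): buffer="hobygcrc" (len 8), cursors c1@0 c2@0, authorship 2.......

Answer: hobygcrc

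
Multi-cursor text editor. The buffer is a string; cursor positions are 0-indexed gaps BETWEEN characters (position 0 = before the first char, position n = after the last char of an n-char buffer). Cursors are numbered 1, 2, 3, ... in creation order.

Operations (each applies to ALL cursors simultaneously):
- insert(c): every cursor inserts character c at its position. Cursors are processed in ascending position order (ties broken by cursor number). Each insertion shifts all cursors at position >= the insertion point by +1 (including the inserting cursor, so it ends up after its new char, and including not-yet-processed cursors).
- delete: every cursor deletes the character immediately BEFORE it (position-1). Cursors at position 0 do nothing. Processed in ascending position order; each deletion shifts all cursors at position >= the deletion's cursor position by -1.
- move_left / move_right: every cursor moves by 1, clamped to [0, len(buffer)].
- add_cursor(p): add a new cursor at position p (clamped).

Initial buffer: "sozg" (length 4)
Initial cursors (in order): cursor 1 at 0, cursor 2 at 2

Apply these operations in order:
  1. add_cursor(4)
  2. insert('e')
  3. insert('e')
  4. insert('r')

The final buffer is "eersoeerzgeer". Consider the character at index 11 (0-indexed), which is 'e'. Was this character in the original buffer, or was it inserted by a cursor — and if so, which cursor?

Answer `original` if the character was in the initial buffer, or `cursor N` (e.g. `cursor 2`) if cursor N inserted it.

Answer: cursor 3

Derivation:
After op 1 (add_cursor(4)): buffer="sozg" (len 4), cursors c1@0 c2@2 c3@4, authorship ....
After op 2 (insert('e')): buffer="esoezge" (len 7), cursors c1@1 c2@4 c3@7, authorship 1..2..3
After op 3 (insert('e')): buffer="eesoeezgee" (len 10), cursors c1@2 c2@6 c3@10, authorship 11..22..33
After op 4 (insert('r')): buffer="eersoeerzgeer" (len 13), cursors c1@3 c2@8 c3@13, authorship 111..222..333
Authorship (.=original, N=cursor N): 1 1 1 . . 2 2 2 . . 3 3 3
Index 11: author = 3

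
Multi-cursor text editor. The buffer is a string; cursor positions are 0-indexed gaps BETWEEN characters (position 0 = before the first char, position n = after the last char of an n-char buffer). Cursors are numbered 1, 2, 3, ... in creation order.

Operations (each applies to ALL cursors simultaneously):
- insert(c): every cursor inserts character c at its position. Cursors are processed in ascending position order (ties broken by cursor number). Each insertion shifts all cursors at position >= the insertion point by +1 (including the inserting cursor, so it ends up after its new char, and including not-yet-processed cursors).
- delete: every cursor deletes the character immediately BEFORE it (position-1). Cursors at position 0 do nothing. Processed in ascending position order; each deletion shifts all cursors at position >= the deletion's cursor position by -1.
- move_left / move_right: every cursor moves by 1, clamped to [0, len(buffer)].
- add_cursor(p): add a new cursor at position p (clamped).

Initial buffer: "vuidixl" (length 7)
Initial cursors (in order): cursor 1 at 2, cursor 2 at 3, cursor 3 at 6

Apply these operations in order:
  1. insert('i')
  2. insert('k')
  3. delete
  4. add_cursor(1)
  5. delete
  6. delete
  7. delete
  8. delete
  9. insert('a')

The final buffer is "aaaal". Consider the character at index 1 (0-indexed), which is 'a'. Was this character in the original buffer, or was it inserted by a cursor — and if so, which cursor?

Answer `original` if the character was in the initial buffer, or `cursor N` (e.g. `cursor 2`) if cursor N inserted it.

Answer: cursor 2

Derivation:
After op 1 (insert('i')): buffer="vuiiidixil" (len 10), cursors c1@3 c2@5 c3@9, authorship ..1.2...3.
After op 2 (insert('k')): buffer="vuikiikdixikl" (len 13), cursors c1@4 c2@7 c3@12, authorship ..11.22...33.
After op 3 (delete): buffer="vuiiidixil" (len 10), cursors c1@3 c2@5 c3@9, authorship ..1.2...3.
After op 4 (add_cursor(1)): buffer="vuiiidixil" (len 10), cursors c4@1 c1@3 c2@5 c3@9, authorship ..1.2...3.
After op 5 (delete): buffer="uidixl" (len 6), cursors c4@0 c1@1 c2@2 c3@5, authorship ......
After op 6 (delete): buffer="dil" (len 3), cursors c1@0 c2@0 c4@0 c3@2, authorship ...
After op 7 (delete): buffer="dl" (len 2), cursors c1@0 c2@0 c4@0 c3@1, authorship ..
After op 8 (delete): buffer="l" (len 1), cursors c1@0 c2@0 c3@0 c4@0, authorship .
After op 9 (insert('a')): buffer="aaaal" (len 5), cursors c1@4 c2@4 c3@4 c4@4, authorship 1234.
Authorship (.=original, N=cursor N): 1 2 3 4 .
Index 1: author = 2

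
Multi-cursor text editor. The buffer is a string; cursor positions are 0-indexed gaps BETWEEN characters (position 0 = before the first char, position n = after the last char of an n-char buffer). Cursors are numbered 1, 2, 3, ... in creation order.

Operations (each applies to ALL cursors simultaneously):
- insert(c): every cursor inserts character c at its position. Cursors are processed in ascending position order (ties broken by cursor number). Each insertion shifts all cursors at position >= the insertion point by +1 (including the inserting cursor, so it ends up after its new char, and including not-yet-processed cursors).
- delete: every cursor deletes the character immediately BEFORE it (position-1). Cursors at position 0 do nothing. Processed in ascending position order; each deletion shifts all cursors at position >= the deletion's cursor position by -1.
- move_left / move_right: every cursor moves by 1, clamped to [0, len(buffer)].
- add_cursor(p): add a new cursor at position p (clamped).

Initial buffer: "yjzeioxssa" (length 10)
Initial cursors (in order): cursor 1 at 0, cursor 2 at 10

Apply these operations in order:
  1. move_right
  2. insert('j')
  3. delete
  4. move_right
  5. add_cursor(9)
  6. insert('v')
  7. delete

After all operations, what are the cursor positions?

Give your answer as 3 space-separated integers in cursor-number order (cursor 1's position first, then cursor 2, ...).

Answer: 2 10 9

Derivation:
After op 1 (move_right): buffer="yjzeioxssa" (len 10), cursors c1@1 c2@10, authorship ..........
After op 2 (insert('j')): buffer="yjjzeioxssaj" (len 12), cursors c1@2 c2@12, authorship .1.........2
After op 3 (delete): buffer="yjzeioxssa" (len 10), cursors c1@1 c2@10, authorship ..........
After op 4 (move_right): buffer="yjzeioxssa" (len 10), cursors c1@2 c2@10, authorship ..........
After op 5 (add_cursor(9)): buffer="yjzeioxssa" (len 10), cursors c1@2 c3@9 c2@10, authorship ..........
After op 6 (insert('v')): buffer="yjvzeioxssvav" (len 13), cursors c1@3 c3@11 c2@13, authorship ..1.......3.2
After op 7 (delete): buffer="yjzeioxssa" (len 10), cursors c1@2 c3@9 c2@10, authorship ..........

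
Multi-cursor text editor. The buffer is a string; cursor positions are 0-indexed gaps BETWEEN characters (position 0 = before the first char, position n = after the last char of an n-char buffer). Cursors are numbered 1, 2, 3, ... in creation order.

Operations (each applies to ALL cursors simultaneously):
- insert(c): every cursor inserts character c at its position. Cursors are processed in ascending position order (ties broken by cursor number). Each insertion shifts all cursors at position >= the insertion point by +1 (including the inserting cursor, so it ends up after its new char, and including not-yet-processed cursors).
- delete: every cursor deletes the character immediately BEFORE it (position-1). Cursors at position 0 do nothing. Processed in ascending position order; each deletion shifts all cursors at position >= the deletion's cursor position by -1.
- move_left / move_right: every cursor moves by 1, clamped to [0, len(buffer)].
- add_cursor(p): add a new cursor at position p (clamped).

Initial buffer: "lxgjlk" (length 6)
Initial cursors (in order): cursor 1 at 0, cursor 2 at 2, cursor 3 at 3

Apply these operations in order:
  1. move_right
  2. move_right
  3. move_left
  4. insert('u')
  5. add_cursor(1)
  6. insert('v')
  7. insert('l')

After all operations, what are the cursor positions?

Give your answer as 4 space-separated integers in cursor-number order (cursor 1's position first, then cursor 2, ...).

After op 1 (move_right): buffer="lxgjlk" (len 6), cursors c1@1 c2@3 c3@4, authorship ......
After op 2 (move_right): buffer="lxgjlk" (len 6), cursors c1@2 c2@4 c3@5, authorship ......
After op 3 (move_left): buffer="lxgjlk" (len 6), cursors c1@1 c2@3 c3@4, authorship ......
After op 4 (insert('u')): buffer="luxgujulk" (len 9), cursors c1@2 c2@5 c3@7, authorship .1..2.3..
After op 5 (add_cursor(1)): buffer="luxgujulk" (len 9), cursors c4@1 c1@2 c2@5 c3@7, authorship .1..2.3..
After op 6 (insert('v')): buffer="lvuvxguvjuvlk" (len 13), cursors c4@2 c1@4 c2@8 c3@11, authorship .411..22.33..
After op 7 (insert('l')): buffer="lvluvlxguvljuvllk" (len 17), cursors c4@3 c1@6 c2@11 c3@15, authorship .44111..222.333..

Answer: 6 11 15 3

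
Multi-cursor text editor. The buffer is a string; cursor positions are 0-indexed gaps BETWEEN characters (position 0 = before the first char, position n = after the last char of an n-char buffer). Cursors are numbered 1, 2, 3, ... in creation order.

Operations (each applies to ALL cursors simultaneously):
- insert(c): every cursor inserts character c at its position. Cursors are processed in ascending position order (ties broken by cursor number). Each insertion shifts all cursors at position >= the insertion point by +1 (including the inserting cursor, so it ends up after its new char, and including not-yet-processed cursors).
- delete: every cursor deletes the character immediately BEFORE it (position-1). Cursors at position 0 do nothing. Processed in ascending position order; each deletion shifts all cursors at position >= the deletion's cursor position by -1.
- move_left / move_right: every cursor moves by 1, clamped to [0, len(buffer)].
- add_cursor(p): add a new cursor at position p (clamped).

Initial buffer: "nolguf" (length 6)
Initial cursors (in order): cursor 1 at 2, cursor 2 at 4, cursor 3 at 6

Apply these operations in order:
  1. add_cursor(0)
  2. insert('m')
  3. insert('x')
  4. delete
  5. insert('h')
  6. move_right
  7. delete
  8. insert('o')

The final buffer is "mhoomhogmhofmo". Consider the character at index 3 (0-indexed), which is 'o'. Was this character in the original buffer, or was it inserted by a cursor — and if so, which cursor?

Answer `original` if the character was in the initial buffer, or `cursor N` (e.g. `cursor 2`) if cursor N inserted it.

Answer: original

Derivation:
After op 1 (add_cursor(0)): buffer="nolguf" (len 6), cursors c4@0 c1@2 c2@4 c3@6, authorship ......
After op 2 (insert('m')): buffer="mnomlgmufm" (len 10), cursors c4@1 c1@4 c2@7 c3@10, authorship 4..1..2..3
After op 3 (insert('x')): buffer="mxnomxlgmxufmx" (len 14), cursors c4@2 c1@6 c2@10 c3@14, authorship 44..11..22..33
After op 4 (delete): buffer="mnomlgmufm" (len 10), cursors c4@1 c1@4 c2@7 c3@10, authorship 4..1..2..3
After op 5 (insert('h')): buffer="mhnomhlgmhufmh" (len 14), cursors c4@2 c1@6 c2@10 c3@14, authorship 44..11..22..33
After op 6 (move_right): buffer="mhnomhlgmhufmh" (len 14), cursors c4@3 c1@7 c2@11 c3@14, authorship 44..11..22..33
After op 7 (delete): buffer="mhomhgmhfm" (len 10), cursors c4@2 c1@5 c2@8 c3@10, authorship 44.11.22.3
After op 8 (insert('o')): buffer="mhoomhogmhofmo" (len 14), cursors c4@3 c1@7 c2@11 c3@14, authorship 444.111.222.33
Authorship (.=original, N=cursor N): 4 4 4 . 1 1 1 . 2 2 2 . 3 3
Index 3: author = original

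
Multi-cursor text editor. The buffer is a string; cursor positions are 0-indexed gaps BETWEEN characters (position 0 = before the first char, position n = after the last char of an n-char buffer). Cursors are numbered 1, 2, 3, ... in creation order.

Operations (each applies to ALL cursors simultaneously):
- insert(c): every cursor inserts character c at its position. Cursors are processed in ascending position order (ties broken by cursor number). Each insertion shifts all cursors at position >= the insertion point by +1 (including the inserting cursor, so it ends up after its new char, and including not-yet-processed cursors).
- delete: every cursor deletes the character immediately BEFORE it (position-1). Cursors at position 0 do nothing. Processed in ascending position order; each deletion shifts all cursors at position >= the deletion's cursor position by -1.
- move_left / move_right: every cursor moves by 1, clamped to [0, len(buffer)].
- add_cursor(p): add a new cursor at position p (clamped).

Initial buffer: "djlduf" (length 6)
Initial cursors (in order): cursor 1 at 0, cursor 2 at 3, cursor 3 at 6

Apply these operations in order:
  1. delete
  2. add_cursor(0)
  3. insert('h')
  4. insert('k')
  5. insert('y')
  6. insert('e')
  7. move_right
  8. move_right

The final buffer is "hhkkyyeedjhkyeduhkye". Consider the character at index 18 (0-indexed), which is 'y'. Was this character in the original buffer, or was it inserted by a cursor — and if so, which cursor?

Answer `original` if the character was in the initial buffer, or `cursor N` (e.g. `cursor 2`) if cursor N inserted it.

After op 1 (delete): buffer="djdu" (len 4), cursors c1@0 c2@2 c3@4, authorship ....
After op 2 (add_cursor(0)): buffer="djdu" (len 4), cursors c1@0 c4@0 c2@2 c3@4, authorship ....
After op 3 (insert('h')): buffer="hhdjhduh" (len 8), cursors c1@2 c4@2 c2@5 c3@8, authorship 14..2..3
After op 4 (insert('k')): buffer="hhkkdjhkduhk" (len 12), cursors c1@4 c4@4 c2@8 c3@12, authorship 1414..22..33
After op 5 (insert('y')): buffer="hhkkyydjhkyduhky" (len 16), cursors c1@6 c4@6 c2@11 c3@16, authorship 141414..222..333
After op 6 (insert('e')): buffer="hhkkyyeedjhkyeduhkye" (len 20), cursors c1@8 c4@8 c2@14 c3@20, authorship 14141414..2222..3333
After op 7 (move_right): buffer="hhkkyyeedjhkyeduhkye" (len 20), cursors c1@9 c4@9 c2@15 c3@20, authorship 14141414..2222..3333
After op 8 (move_right): buffer="hhkkyyeedjhkyeduhkye" (len 20), cursors c1@10 c4@10 c2@16 c3@20, authorship 14141414..2222..3333
Authorship (.=original, N=cursor N): 1 4 1 4 1 4 1 4 . . 2 2 2 2 . . 3 3 3 3
Index 18: author = 3

Answer: cursor 3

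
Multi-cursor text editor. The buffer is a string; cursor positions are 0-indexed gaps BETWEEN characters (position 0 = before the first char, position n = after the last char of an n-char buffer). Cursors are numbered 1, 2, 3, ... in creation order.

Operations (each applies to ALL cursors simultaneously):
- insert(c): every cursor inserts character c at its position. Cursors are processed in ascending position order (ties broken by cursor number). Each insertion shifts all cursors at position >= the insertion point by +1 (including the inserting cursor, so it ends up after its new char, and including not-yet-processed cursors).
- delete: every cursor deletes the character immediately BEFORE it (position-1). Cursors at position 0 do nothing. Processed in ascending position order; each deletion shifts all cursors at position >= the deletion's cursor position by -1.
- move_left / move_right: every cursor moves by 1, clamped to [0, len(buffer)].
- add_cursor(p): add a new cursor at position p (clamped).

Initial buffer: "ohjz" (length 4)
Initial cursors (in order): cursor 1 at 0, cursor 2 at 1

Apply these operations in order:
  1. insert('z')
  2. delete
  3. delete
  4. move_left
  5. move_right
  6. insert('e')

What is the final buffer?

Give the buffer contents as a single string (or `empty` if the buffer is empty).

Answer: heejz

Derivation:
After op 1 (insert('z')): buffer="zozhjz" (len 6), cursors c1@1 c2@3, authorship 1.2...
After op 2 (delete): buffer="ohjz" (len 4), cursors c1@0 c2@1, authorship ....
After op 3 (delete): buffer="hjz" (len 3), cursors c1@0 c2@0, authorship ...
After op 4 (move_left): buffer="hjz" (len 3), cursors c1@0 c2@0, authorship ...
After op 5 (move_right): buffer="hjz" (len 3), cursors c1@1 c2@1, authorship ...
After op 6 (insert('e')): buffer="heejz" (len 5), cursors c1@3 c2@3, authorship .12..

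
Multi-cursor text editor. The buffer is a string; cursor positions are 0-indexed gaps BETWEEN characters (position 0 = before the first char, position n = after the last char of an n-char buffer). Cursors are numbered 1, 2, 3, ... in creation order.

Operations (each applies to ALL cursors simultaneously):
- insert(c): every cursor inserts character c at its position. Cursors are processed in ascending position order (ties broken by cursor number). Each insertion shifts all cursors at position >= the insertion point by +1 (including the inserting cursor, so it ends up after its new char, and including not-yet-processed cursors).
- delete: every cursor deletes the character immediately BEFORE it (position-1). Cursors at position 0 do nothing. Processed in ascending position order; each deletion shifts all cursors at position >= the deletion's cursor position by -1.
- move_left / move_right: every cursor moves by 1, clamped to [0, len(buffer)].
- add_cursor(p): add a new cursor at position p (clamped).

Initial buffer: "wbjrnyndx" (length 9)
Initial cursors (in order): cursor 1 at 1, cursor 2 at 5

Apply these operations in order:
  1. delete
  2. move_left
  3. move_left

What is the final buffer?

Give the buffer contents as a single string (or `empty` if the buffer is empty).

After op 1 (delete): buffer="bjryndx" (len 7), cursors c1@0 c2@3, authorship .......
After op 2 (move_left): buffer="bjryndx" (len 7), cursors c1@0 c2@2, authorship .......
After op 3 (move_left): buffer="bjryndx" (len 7), cursors c1@0 c2@1, authorship .......

Answer: bjryndx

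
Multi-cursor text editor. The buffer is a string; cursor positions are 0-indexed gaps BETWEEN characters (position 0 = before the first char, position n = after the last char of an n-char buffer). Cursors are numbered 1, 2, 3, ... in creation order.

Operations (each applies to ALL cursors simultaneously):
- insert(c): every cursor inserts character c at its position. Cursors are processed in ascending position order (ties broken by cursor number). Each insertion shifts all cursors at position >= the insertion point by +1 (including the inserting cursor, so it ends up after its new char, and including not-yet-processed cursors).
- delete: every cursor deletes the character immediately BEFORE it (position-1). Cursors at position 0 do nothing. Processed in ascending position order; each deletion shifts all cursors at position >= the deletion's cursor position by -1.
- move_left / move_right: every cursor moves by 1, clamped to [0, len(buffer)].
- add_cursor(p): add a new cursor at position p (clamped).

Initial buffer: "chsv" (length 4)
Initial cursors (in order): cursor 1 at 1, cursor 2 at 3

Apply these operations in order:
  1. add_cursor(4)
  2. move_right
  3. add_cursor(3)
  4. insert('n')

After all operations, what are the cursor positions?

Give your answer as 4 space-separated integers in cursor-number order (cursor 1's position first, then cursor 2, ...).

After op 1 (add_cursor(4)): buffer="chsv" (len 4), cursors c1@1 c2@3 c3@4, authorship ....
After op 2 (move_right): buffer="chsv" (len 4), cursors c1@2 c2@4 c3@4, authorship ....
After op 3 (add_cursor(3)): buffer="chsv" (len 4), cursors c1@2 c4@3 c2@4 c3@4, authorship ....
After op 4 (insert('n')): buffer="chnsnvnn" (len 8), cursors c1@3 c4@5 c2@8 c3@8, authorship ..1.4.23

Answer: 3 8 8 5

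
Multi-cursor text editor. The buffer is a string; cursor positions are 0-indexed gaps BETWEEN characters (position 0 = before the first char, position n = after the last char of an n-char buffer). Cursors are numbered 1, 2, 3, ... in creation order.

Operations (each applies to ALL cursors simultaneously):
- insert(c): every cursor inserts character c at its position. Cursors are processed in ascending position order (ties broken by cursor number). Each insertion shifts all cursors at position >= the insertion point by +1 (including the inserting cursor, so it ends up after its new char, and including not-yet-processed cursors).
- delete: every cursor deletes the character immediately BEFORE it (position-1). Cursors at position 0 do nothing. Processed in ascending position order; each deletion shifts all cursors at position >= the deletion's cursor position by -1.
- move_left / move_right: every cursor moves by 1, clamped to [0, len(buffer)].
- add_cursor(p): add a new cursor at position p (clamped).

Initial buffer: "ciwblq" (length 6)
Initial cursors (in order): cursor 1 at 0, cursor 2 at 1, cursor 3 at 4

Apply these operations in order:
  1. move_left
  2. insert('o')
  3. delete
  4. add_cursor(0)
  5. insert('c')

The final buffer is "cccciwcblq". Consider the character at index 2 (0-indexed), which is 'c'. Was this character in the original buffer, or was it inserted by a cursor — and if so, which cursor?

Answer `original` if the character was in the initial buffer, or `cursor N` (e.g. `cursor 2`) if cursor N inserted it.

After op 1 (move_left): buffer="ciwblq" (len 6), cursors c1@0 c2@0 c3@3, authorship ......
After op 2 (insert('o')): buffer="oociwoblq" (len 9), cursors c1@2 c2@2 c3@6, authorship 12...3...
After op 3 (delete): buffer="ciwblq" (len 6), cursors c1@0 c2@0 c3@3, authorship ......
After op 4 (add_cursor(0)): buffer="ciwblq" (len 6), cursors c1@0 c2@0 c4@0 c3@3, authorship ......
After op 5 (insert('c')): buffer="cccciwcblq" (len 10), cursors c1@3 c2@3 c4@3 c3@7, authorship 124...3...
Authorship (.=original, N=cursor N): 1 2 4 . . . 3 . . .
Index 2: author = 4

Answer: cursor 4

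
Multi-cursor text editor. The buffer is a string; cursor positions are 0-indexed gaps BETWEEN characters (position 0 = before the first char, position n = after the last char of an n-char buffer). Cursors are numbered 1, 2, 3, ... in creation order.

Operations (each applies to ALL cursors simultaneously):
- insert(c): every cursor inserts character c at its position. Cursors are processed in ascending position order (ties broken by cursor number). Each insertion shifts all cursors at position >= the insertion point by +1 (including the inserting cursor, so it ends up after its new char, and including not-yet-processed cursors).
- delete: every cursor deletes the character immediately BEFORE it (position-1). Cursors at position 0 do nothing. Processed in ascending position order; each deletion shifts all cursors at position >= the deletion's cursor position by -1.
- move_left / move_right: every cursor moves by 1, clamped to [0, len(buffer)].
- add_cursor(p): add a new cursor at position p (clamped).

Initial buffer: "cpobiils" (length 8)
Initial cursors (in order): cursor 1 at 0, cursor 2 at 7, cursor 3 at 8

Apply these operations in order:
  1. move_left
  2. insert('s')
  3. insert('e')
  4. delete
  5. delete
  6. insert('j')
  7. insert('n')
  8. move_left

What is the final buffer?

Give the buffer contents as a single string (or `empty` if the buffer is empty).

After op 1 (move_left): buffer="cpobiils" (len 8), cursors c1@0 c2@6 c3@7, authorship ........
After op 2 (insert('s')): buffer="scpobiislss" (len 11), cursors c1@1 c2@8 c3@10, authorship 1......2.3.
After op 3 (insert('e')): buffer="secpobiiselses" (len 14), cursors c1@2 c2@10 c3@13, authorship 11......22.33.
After op 4 (delete): buffer="scpobiislss" (len 11), cursors c1@1 c2@8 c3@10, authorship 1......2.3.
After op 5 (delete): buffer="cpobiils" (len 8), cursors c1@0 c2@6 c3@7, authorship ........
After op 6 (insert('j')): buffer="jcpobiijljs" (len 11), cursors c1@1 c2@8 c3@10, authorship 1......2.3.
After op 7 (insert('n')): buffer="jncpobiijnljns" (len 14), cursors c1@2 c2@10 c3@13, authorship 11......22.33.
After op 8 (move_left): buffer="jncpobiijnljns" (len 14), cursors c1@1 c2@9 c3@12, authorship 11......22.33.

Answer: jncpobiijnljns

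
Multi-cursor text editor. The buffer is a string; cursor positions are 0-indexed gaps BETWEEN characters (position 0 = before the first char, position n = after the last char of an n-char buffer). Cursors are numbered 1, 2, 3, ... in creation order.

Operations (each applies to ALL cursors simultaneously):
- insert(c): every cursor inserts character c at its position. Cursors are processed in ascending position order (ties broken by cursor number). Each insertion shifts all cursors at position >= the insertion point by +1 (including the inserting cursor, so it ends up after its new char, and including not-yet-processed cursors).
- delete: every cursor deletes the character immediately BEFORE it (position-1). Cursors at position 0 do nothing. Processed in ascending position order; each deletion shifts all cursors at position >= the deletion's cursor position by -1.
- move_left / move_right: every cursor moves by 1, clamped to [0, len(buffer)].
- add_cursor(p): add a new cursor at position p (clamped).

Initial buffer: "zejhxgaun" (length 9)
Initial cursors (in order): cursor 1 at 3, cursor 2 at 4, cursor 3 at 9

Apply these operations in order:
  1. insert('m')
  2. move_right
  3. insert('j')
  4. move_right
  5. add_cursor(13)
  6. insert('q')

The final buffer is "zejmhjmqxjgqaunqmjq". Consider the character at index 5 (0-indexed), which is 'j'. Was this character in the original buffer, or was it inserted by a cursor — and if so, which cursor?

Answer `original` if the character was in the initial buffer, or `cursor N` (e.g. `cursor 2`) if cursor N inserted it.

Answer: cursor 1

Derivation:
After op 1 (insert('m')): buffer="zejmhmxgaunm" (len 12), cursors c1@4 c2@6 c3@12, authorship ...1.2.....3
After op 2 (move_right): buffer="zejmhmxgaunm" (len 12), cursors c1@5 c2@7 c3@12, authorship ...1.2.....3
After op 3 (insert('j')): buffer="zejmhjmxjgaunmj" (len 15), cursors c1@6 c2@9 c3@15, authorship ...1.12.2....33
After op 4 (move_right): buffer="zejmhjmxjgaunmj" (len 15), cursors c1@7 c2@10 c3@15, authorship ...1.12.2....33
After op 5 (add_cursor(13)): buffer="zejmhjmxjgaunmj" (len 15), cursors c1@7 c2@10 c4@13 c3@15, authorship ...1.12.2....33
After op 6 (insert('q')): buffer="zejmhjmqxjgqaunqmjq" (len 19), cursors c1@8 c2@12 c4@16 c3@19, authorship ...1.121.2.2...4333
Authorship (.=original, N=cursor N): . . . 1 . 1 2 1 . 2 . 2 . . . 4 3 3 3
Index 5: author = 1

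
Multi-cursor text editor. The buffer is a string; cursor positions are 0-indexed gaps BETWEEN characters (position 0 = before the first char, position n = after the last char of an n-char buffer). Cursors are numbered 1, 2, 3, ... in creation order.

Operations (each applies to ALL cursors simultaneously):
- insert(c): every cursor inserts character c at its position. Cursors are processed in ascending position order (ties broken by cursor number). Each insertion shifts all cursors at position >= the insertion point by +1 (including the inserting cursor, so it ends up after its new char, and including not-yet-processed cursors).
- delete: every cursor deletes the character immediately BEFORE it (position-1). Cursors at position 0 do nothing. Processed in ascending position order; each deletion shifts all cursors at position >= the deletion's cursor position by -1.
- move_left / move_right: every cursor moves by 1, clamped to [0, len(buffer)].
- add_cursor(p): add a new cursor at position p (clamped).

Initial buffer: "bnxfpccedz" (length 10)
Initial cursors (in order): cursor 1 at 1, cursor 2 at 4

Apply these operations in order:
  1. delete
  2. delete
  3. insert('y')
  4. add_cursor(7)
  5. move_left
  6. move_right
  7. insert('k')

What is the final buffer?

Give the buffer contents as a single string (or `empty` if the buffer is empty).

After op 1 (delete): buffer="nxpccedz" (len 8), cursors c1@0 c2@2, authorship ........
After op 2 (delete): buffer="npccedz" (len 7), cursors c1@0 c2@1, authorship .......
After op 3 (insert('y')): buffer="ynypccedz" (len 9), cursors c1@1 c2@3, authorship 1.2......
After op 4 (add_cursor(7)): buffer="ynypccedz" (len 9), cursors c1@1 c2@3 c3@7, authorship 1.2......
After op 5 (move_left): buffer="ynypccedz" (len 9), cursors c1@0 c2@2 c3@6, authorship 1.2......
After op 6 (move_right): buffer="ynypccedz" (len 9), cursors c1@1 c2@3 c3@7, authorship 1.2......
After op 7 (insert('k')): buffer="yknykpccekdz" (len 12), cursors c1@2 c2@5 c3@10, authorship 11.22....3..

Answer: yknykpccekdz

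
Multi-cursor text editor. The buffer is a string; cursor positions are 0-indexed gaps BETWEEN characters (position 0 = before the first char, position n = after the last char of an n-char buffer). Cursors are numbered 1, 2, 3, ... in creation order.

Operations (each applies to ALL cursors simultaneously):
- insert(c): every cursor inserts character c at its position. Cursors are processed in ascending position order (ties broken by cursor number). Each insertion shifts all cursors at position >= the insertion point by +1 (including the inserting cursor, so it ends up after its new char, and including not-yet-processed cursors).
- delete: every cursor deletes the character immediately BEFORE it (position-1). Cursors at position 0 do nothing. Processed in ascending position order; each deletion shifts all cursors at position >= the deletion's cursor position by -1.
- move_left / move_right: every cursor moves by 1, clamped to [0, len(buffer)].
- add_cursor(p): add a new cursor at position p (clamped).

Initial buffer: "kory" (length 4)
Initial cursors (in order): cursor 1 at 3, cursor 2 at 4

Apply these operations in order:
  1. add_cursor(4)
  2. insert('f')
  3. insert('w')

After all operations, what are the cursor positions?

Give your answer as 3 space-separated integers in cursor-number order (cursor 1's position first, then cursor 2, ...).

Answer: 5 10 10

Derivation:
After op 1 (add_cursor(4)): buffer="kory" (len 4), cursors c1@3 c2@4 c3@4, authorship ....
After op 2 (insert('f')): buffer="korfyff" (len 7), cursors c1@4 c2@7 c3@7, authorship ...1.23
After op 3 (insert('w')): buffer="korfwyffww" (len 10), cursors c1@5 c2@10 c3@10, authorship ...11.2323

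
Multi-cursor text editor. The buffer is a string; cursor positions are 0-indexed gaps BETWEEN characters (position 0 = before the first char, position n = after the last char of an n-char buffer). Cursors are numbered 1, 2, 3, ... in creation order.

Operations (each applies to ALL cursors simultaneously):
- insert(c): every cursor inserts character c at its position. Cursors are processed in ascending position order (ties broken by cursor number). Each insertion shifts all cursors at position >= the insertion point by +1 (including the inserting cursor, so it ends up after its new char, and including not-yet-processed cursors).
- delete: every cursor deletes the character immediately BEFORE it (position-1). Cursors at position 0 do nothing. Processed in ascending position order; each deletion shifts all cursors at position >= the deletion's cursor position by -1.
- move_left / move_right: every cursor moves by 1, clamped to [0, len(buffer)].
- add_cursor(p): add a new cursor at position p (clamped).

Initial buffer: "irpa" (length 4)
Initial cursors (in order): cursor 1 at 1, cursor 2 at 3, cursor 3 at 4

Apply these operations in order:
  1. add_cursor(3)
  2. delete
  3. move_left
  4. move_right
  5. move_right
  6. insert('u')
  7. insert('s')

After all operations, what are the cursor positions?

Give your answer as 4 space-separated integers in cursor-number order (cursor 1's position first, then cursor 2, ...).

Answer: 8 8 8 8

Derivation:
After op 1 (add_cursor(3)): buffer="irpa" (len 4), cursors c1@1 c2@3 c4@3 c3@4, authorship ....
After op 2 (delete): buffer="" (len 0), cursors c1@0 c2@0 c3@0 c4@0, authorship 
After op 3 (move_left): buffer="" (len 0), cursors c1@0 c2@0 c3@0 c4@0, authorship 
After op 4 (move_right): buffer="" (len 0), cursors c1@0 c2@0 c3@0 c4@0, authorship 
After op 5 (move_right): buffer="" (len 0), cursors c1@0 c2@0 c3@0 c4@0, authorship 
After op 6 (insert('u')): buffer="uuuu" (len 4), cursors c1@4 c2@4 c3@4 c4@4, authorship 1234
After op 7 (insert('s')): buffer="uuuussss" (len 8), cursors c1@8 c2@8 c3@8 c4@8, authorship 12341234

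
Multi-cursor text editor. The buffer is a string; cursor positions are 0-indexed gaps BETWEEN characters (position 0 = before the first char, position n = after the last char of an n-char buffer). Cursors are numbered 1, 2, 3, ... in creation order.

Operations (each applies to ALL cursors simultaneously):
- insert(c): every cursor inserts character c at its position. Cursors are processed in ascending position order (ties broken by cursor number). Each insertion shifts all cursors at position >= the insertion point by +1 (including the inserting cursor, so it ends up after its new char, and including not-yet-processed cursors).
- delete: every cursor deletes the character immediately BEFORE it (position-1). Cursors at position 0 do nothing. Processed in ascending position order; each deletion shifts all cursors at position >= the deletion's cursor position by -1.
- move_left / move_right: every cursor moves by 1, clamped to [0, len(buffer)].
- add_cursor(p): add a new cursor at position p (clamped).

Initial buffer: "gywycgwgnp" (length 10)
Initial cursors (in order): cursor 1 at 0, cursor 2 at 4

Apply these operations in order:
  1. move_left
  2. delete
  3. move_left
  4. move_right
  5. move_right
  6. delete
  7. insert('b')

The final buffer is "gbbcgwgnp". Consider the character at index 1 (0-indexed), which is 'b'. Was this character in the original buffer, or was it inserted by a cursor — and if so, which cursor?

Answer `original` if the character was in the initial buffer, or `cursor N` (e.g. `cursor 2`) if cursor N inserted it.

After op 1 (move_left): buffer="gywycgwgnp" (len 10), cursors c1@0 c2@3, authorship ..........
After op 2 (delete): buffer="gyycgwgnp" (len 9), cursors c1@0 c2@2, authorship .........
After op 3 (move_left): buffer="gyycgwgnp" (len 9), cursors c1@0 c2@1, authorship .........
After op 4 (move_right): buffer="gyycgwgnp" (len 9), cursors c1@1 c2@2, authorship .........
After op 5 (move_right): buffer="gyycgwgnp" (len 9), cursors c1@2 c2@3, authorship .........
After op 6 (delete): buffer="gcgwgnp" (len 7), cursors c1@1 c2@1, authorship .......
After op 7 (insert('b')): buffer="gbbcgwgnp" (len 9), cursors c1@3 c2@3, authorship .12......
Authorship (.=original, N=cursor N): . 1 2 . . . . . .
Index 1: author = 1

Answer: cursor 1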